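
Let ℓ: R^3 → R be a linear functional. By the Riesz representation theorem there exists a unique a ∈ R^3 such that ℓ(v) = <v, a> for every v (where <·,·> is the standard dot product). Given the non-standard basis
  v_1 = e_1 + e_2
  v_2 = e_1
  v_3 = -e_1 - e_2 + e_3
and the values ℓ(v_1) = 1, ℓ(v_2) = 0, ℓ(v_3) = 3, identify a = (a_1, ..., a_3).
a = (0, 1, 4)

Write a = (a_1, ..., a_3) in the standard basis. For each basis vector v_i, ℓ(v_i) = <v_i, a> is a linear equation in the a_j's. Collect the n equations into a matrix system V a = ℓ, where row i of V is v_i (expressed in the standard basis). Since V is invertible (lower-triangular with 1s on the diagonal, up to permutation), solve by back-substitution:
  V =
[[1, 1, 0],
 [1, 0, 0],
 [-1, -1, 1]]
  V a = (1, 0, 3)
Solving gives a = (0, 1, 4).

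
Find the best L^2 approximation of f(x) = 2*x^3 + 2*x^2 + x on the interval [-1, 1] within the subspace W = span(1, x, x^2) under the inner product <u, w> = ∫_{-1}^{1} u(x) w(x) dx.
g(x) = 2*x^2 + 11*x/5

The best approximation g ∈ W is the orthogonal projection of f onto W. Writing g = a_0 + a_1 x + a_2 x^2, the coefficients solve the normal equations G · a = b where
  G_{ij} = <φ_i, φ_j> and b_i = <f, φ_i>, with φ_0 = 1, φ_1 = x, φ_2 = x^2.
G =
  [2, 0, 2/3]
  [0, 2/3, 0]
  [2/3, 0, 2/5],
b = (4/3, 22/15, 4/5).
Solving gives a_0 = 0, a_1 = 11/5, a_2 = 2, so
  g(x) = 2*x^2 + 11*x/5.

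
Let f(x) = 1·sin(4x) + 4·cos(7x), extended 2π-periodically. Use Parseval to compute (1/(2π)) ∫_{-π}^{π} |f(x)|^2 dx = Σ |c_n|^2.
Σ |c_n|^2 = 17/2

Expand |f|^2 and use orthogonality of {sin(nx), cos(mx)} on [-π, π]:
  ∫_{-π}^{π} sin(nx)^2 dx = π, ∫ cos(mx)^2 dx = π, and cross terms integrate to 0.
So ∫_{-π}^{π} f(x)^2 dx = 1^2 · π + 4^2 · π = (1 + 16)π.
Divide by 2π: (1 + 16)/2 = 17/2.
By Parseval, this equals Σ |c_n|^2.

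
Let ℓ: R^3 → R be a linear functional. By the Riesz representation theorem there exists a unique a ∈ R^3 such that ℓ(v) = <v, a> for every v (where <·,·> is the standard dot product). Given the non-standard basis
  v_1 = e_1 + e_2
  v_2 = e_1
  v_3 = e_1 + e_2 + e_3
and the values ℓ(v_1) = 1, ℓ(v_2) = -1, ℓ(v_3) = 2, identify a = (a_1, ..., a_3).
a = (-1, 2, 1)

Write a = (a_1, ..., a_3) in the standard basis. For each basis vector v_i, ℓ(v_i) = <v_i, a> is a linear equation in the a_j's. Collect the n equations into a matrix system V a = ℓ, where row i of V is v_i (expressed in the standard basis). Since V is invertible (lower-triangular with 1s on the diagonal, up to permutation), solve by back-substitution:
  V =
[[1, 1, 0],
 [1, 0, 0],
 [1, 1, 1]]
  V a = (1, -1, 2)
Solving gives a = (-1, 2, 1).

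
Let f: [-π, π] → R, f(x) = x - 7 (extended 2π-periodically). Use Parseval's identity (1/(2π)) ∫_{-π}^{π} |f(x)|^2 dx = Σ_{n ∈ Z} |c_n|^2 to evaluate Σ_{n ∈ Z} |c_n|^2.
Σ |c_n|^2 = π^2/3 + 49

Expand and integrate term by term over [-π, π]:
  ∫ (x)^2 dx = 1·(2π^3/3); ∫ 2·1·(-7)·x dx = 0 (odd integrand); ∫ (-7)^2 dx = 49·2π.
So (1/(2π)) ∫_{-π}^{π} (x - 7)^2 dx = 1π^2/3 + 49 = π^2/3 + 49.
Parseval ⇒ Σ |c_n|^2 = π^2/3 + 49.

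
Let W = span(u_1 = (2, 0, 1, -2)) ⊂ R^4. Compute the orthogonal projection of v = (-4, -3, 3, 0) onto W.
proj_W(v) = (-10/9, 0, -5/9, 10/9)

Set up U = [u_1 | ... | u_1] ∈ R^(4×1). The projector onto W = col(U) is P = U (U^T U)^(-1) U^T.
Compute U^T U =
  [9],
and U^T v = (-5).
Solve U^T U · c = U^T v for the coefficients: c = (-5/9). The projection is proj_W(v) = U c.
Check: (v - proj_W(v)) · u_1 = 0  (should be 0).
Result: proj_W(v) = (-10/9, 0, -5/9, 10/9).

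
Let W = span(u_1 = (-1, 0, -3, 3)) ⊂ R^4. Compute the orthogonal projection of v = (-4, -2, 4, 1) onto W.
proj_W(v) = (5/19, 0, 15/19, -15/19)

Set up U = [u_1 | ... | u_1] ∈ R^(4×1). The projector onto W = col(U) is P = U (U^T U)^(-1) U^T.
Compute U^T U =
  [19],
and U^T v = (-5).
Solve U^T U · c = U^T v for the coefficients: c = (-5/19). The projection is proj_W(v) = U c.
Check: (v - proj_W(v)) · u_1 = 0  (should be 0).
Result: proj_W(v) = (5/19, 0, 15/19, -15/19).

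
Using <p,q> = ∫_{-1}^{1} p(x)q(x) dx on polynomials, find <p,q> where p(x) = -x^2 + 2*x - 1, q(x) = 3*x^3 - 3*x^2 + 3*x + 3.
<p,q> = 8/5

Expand the product: p(x)·q(x) = -3*x^5 + 9*x^4 - 12*x^3 + 6*x^2 + 3*x - 3.
∫_{-1}^{1} of each monomial x^k gives [2/(k+1) if k even, 0 if k odd]. Integrating term-by-term (or equivalently evaluating the antiderivative F(x) = -x^6/2 + 9*x^5/5 - 3*x^4 + 2*x^3 + 3*x^2/2 - 3*x at the endpoints):
  F(1) − F(−1) = -6/5 − (-14/5) = 8/5.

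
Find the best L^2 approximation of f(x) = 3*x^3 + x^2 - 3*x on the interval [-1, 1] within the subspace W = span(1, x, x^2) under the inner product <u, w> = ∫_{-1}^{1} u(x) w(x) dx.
g(x) = x^2 - 6*x/5

The best approximation g ∈ W is the orthogonal projection of f onto W. Writing g = a_0 + a_1 x + a_2 x^2, the coefficients solve the normal equations G · a = b where
  G_{ij} = <φ_i, φ_j> and b_i = <f, φ_i>, with φ_0 = 1, φ_1 = x, φ_2 = x^2.
G =
  [2, 0, 2/3]
  [0, 2/3, 0]
  [2/3, 0, 2/5],
b = (2/3, -4/5, 2/5).
Solving gives a_0 = 0, a_1 = -6/5, a_2 = 1, so
  g(x) = x^2 - 6*x/5.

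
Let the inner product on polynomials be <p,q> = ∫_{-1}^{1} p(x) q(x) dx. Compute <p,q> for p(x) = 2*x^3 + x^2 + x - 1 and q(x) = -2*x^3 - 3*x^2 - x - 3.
<p,q> = 146/105

Expand the product: p(x)·q(x) = -4*x^6 - 8*x^5 - 7*x^4 - 8*x^3 - x^2 - 2*x + 3.
∫_{-1}^{1} of each monomial x^k gives [2/(k+1) if k even, 0 if k odd]. Integrating term-by-term (or equivalently evaluating the antiderivative F(x) = -4*x^7/7 - 4*x^6/3 - 7*x^5/5 - 2*x^4 - x^3/3 - x^2 + 3*x at the endpoints):
  F(1) − F(−1) = -382/105 − (-176/35) = 146/105.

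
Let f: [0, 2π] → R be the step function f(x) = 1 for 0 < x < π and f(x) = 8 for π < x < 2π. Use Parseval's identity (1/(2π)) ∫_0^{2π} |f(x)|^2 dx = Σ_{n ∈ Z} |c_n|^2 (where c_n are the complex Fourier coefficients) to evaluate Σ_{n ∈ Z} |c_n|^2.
Σ |c_n|^2 = 65/2

Parseval equates the L^2 energy of f (normalised by 1/(2π)) with the ℓ^2 sum of its Fourier coefficients: (1/(2π)) ∫_0^{2π} |f|^2 = Σ |c_n|^2.
Compute the left side: (1/(2π)) [∫_0^π 1^2 dx + ∫_π^{2π} 8^2 dx] = (1/(2π)) · (1π + 64π) = (1 + 64)/2 = 65/2.
So Σ_{n ∈ Z} |c_n|^2 = 65/2.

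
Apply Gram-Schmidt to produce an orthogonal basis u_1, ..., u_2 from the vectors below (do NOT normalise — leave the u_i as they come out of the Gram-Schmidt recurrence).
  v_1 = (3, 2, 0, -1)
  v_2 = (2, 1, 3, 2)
Orthogonal basis:
  u_1 = (3, 2, 0, -1)
  u_2 = (5/7, 1/7, 3, 17/7)

Apply the Gram-Schmidt recurrence
  u_1 = v_1
  u_i = v_i − Σ_{j<i} ((v_i · u_j) / (u_j · u_j)) · u_j.

Step by step this gives:
  u_1 = (3, 2, 0, -1)
  u_2 = (5/7, 1/7, 3, 17/7)

Orthogonality check:
  u_2 · u_1 = 0 (should be 0)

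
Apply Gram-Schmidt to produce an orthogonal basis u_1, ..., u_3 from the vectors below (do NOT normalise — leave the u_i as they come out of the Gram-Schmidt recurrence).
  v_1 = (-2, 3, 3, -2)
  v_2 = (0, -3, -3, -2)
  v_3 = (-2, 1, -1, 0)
Orthogonal basis:
  u_1 = (-2, 3, 3, -2)
  u_2 = (-14/13, -18/13, -18/13, -40/13)
  u_3 = (-72/47, 35/47, -59/47, 36/47)

Apply the Gram-Schmidt recurrence
  u_1 = v_1
  u_i = v_i − Σ_{j<i} ((v_i · u_j) / (u_j · u_j)) · u_j.

Step by step this gives:
  u_1 = (-2, 3, 3, -2)
  u_2 = (-14/13, -18/13, -18/13, -40/13)
  u_3 = (-72/47, 35/47, -59/47, 36/47)

Orthogonality check:
  u_2 · u_1 = 0 (should be 0)
  u_3 · u_1 = 0 (should be 0)
  u_3 · u_2 = 0 (should be 0)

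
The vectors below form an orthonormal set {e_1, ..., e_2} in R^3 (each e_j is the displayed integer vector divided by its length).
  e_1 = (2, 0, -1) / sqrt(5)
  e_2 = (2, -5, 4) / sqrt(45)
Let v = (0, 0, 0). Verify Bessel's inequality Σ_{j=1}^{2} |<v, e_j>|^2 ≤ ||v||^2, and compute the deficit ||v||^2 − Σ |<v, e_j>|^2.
Σ |<v, e_j>|^2 = 0; ||v||^2 = 0; deficit = 0

Write each e_j = u_j / sqrt(<u_j, u_j>) where u_j is the displayed integer vector. Then <v, e_j> = <v, u_j> / sqrt(<u_j, u_j>), so |<v, e_j>|^2 = <v, u_j>^2 / <u_j, u_j>.
Coefficients: <v, e_1> = 0/sqrt(5), <v, e_2> = 0/sqrt(45).
Square and sum: Σ |<v, e_j>|^2 = 0.
Compute ||v||^2 = v·v = 0.
Deficit = 0 − 0 = 0 ≥ 0, confirming Bessel's inequality. (The deficit equals ||v − Σ <v,e_j> e_j||^2, the squared distance from v to span{e_j}.)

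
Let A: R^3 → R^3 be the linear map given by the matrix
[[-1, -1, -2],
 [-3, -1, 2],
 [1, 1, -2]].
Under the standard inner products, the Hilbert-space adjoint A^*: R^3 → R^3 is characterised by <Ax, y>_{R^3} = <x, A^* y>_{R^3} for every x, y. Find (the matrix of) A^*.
A^* = A^T =
[[-1, -3, 1],
 [-1, -1, 1],
 [-2, 2, -2]]

For real matrices with standard dot products, the defining identity <Ax, y> = <x, A^* y> gives (Ax)^T y = x^T (A^*) y, i.e. x^T A^T y = x^T (A^*) y. Since this holds for all x, y, we must have A^* = A^T. Therefore
A^* =
[[-1, -3, 1],
 [-1, -1, 1],
 [-2, 2, -2]].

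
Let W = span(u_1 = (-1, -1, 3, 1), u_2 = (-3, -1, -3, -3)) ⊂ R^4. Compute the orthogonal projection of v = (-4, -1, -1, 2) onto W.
proj_W(v) = (-81/34, -43/34, 15/34, -33/34)

Set up U = [u_1 | ... | u_2] ∈ R^(4×2). The projector onto W = col(U) is P = U (U^T U)^(-1) U^T.
Compute U^T U =
  [12, -8]
  [-8, 28],
and U^T v = (4, 10).
Solve U^T U · c = U^T v for the coefficients: c = (12/17, 19/34). The projection is proj_W(v) = U c.
Check: (v - proj_W(v)) · u_1 = 0  (should be 0).
Check: (v - proj_W(v)) · u_2 = 0  (should be 0).
Result: proj_W(v) = (-81/34, -43/34, 15/34, -33/34).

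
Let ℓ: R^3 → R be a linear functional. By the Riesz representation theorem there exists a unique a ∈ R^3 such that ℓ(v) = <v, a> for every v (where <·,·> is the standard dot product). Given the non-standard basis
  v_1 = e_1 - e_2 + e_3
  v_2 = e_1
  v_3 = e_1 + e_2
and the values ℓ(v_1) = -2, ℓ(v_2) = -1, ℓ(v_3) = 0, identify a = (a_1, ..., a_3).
a = (-1, 1, 0)

Write a = (a_1, ..., a_3) in the standard basis. For each basis vector v_i, ℓ(v_i) = <v_i, a> is a linear equation in the a_j's. Collect the n equations into a matrix system V a = ℓ, where row i of V is v_i (expressed in the standard basis). Since V is invertible (lower-triangular with 1s on the diagonal, up to permutation), solve by back-substitution:
  V =
[[1, -1, 1],
 [1, 0, 0],
 [1, 1, 0]]
  V a = (-2, -1, 0)
Solving gives a = (-1, 1, 0).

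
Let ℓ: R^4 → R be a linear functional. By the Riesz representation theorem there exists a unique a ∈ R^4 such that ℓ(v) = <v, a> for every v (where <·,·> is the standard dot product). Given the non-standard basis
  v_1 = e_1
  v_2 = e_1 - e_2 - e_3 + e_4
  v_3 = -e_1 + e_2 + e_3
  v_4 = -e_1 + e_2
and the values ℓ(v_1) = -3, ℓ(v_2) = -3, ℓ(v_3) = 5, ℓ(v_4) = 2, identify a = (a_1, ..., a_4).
a = (-3, -1, 3, 2)

Write a = (a_1, ..., a_4) in the standard basis. For each basis vector v_i, ℓ(v_i) = <v_i, a> is a linear equation in the a_j's. Collect the n equations into a matrix system V a = ℓ, where row i of V is v_i (expressed in the standard basis). Since V is invertible (lower-triangular with 1s on the diagonal, up to permutation), solve by back-substitution:
  V =
[[1, 0, 0, 0],
 [1, -1, -1, 1],
 [-1, 1, 1, 0],
 [-1, 1, 0, 0]]
  V a = (-3, -3, 5, 2)
Solving gives a = (-3, -1, 3, 2).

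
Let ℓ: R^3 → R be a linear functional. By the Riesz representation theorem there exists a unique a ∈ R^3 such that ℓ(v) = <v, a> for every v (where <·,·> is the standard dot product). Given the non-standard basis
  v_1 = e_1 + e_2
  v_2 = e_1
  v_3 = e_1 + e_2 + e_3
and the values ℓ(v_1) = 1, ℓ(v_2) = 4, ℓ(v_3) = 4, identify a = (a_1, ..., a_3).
a = (4, -3, 3)

Write a = (a_1, ..., a_3) in the standard basis. For each basis vector v_i, ℓ(v_i) = <v_i, a> is a linear equation in the a_j's. Collect the n equations into a matrix system V a = ℓ, where row i of V is v_i (expressed in the standard basis). Since V is invertible (lower-triangular with 1s on the diagonal, up to permutation), solve by back-substitution:
  V =
[[1, 1, 0],
 [1, 0, 0],
 [1, 1, 1]]
  V a = (1, 4, 4)
Solving gives a = (4, -3, 3).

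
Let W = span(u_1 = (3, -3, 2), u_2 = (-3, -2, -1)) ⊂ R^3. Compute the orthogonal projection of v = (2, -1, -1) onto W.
proj_W(v) = (342/283, -187/283, 197/283)

Set up U = [u_1 | ... | u_2] ∈ R^(3×2). The projector onto W = col(U) is P = U (U^T U)^(-1) U^T.
Compute U^T U =
  [22, -5]
  [-5, 14],
and U^T v = (7, -3).
Solve U^T U · c = U^T v for the coefficients: c = (83/283, -31/283). The projection is proj_W(v) = U c.
Check: (v - proj_W(v)) · u_1 = 0  (should be 0).
Check: (v - proj_W(v)) · u_2 = 0  (should be 0).
Result: proj_W(v) = (342/283, -187/283, 197/283).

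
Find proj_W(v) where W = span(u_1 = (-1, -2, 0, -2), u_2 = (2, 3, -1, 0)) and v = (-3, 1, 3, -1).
proj_W(v) = (-27/31, -39/31, 15/31, 6/31)

Set up U = [u_1 | ... | u_2] ∈ R^(4×2). The projector onto W = col(U) is P = U (U^T U)^(-1) U^T.
Compute U^T U =
  [9, -8]
  [-8, 14],
and U^T v = (3, -6).
Solve U^T U · c = U^T v for the coefficients: c = (-3/31, -15/31). The projection is proj_W(v) = U c.
Check: (v - proj_W(v)) · u_1 = 0  (should be 0).
Check: (v - proj_W(v)) · u_2 = 0  (should be 0).
Result: proj_W(v) = (-27/31, -39/31, 15/31, 6/31).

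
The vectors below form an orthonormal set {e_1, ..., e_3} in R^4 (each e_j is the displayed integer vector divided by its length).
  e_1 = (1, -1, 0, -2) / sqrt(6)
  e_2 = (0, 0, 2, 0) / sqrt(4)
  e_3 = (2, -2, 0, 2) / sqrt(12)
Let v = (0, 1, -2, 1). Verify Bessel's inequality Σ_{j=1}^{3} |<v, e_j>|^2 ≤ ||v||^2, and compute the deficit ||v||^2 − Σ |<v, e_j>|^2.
Σ |<v, e_j>|^2 = 11/2; ||v||^2 = 6; deficit = 1/2

Write each e_j = u_j / sqrt(<u_j, u_j>) where u_j is the displayed integer vector. Then <v, e_j> = <v, u_j> / sqrt(<u_j, u_j>), so |<v, e_j>|^2 = <v, u_j>^2 / <u_j, u_j>.
Coefficients: <v, e_1> = -3/sqrt(6), <v, e_2> = -4/sqrt(4), <v, e_3> = 0/sqrt(12).
Square and sum: Σ |<v, e_j>|^2 = 11/2.
Compute ||v||^2 = v·v = 6.
Deficit = 6 − 11/2 = 1/2 ≥ 0, confirming Bessel's inequality. (The deficit equals ||v − Σ <v,e_j> e_j||^2, the squared distance from v to span{e_j}.)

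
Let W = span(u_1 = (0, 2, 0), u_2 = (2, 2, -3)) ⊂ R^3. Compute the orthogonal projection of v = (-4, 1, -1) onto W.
proj_W(v) = (-10/13, 1, 15/13)

Set up U = [u_1 | ... | u_2] ∈ R^(3×2). The projector onto W = col(U) is P = U (U^T U)^(-1) U^T.
Compute U^T U =
  [4, 4]
  [4, 17],
and U^T v = (2, -3).
Solve U^T U · c = U^T v for the coefficients: c = (23/26, -5/13). The projection is proj_W(v) = U c.
Check: (v - proj_W(v)) · u_1 = 0  (should be 0).
Check: (v - proj_W(v)) · u_2 = 0  (should be 0).
Result: proj_W(v) = (-10/13, 1, 15/13).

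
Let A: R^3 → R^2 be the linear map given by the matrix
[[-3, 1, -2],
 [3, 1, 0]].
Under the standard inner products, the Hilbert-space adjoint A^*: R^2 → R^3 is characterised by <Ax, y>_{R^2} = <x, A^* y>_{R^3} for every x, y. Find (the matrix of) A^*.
A^* = A^T =
[[-3, 3],
 [1, 1],
 [-2, 0]]

For real matrices with standard dot products, the defining identity <Ax, y> = <x, A^* y> gives (Ax)^T y = x^T (A^*) y, i.e. x^T A^T y = x^T (A^*) y. Since this holds for all x, y, we must have A^* = A^T. Therefore
A^* =
[[-3, 3],
 [1, 1],
 [-2, 0]].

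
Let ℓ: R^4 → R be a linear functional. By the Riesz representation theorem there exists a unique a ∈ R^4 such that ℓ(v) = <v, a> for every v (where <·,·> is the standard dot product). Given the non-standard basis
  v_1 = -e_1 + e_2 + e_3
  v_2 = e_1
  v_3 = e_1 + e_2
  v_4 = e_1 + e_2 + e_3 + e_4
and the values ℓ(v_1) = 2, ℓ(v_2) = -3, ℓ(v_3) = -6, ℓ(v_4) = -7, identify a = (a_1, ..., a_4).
a = (-3, -3, 2, -3)

Write a = (a_1, ..., a_4) in the standard basis. For each basis vector v_i, ℓ(v_i) = <v_i, a> is a linear equation in the a_j's. Collect the n equations into a matrix system V a = ℓ, where row i of V is v_i (expressed in the standard basis). Since V is invertible (lower-triangular with 1s on the diagonal, up to permutation), solve by back-substitution:
  V =
[[-1, 1, 1, 0],
 [1, 0, 0, 0],
 [1, 1, 0, 0],
 [1, 1, 1, 1]]
  V a = (2, -3, -6, -7)
Solving gives a = (-3, -3, 2, -3).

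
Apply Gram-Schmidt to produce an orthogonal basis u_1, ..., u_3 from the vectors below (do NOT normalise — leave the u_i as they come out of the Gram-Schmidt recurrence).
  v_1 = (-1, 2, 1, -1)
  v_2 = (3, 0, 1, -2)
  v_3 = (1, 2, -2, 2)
Orthogonal basis:
  u_1 = (-1, 2, 1, -1)
  u_2 = (3, 0, 1, -2)
  u_3 = (3/2, 16/7, -23/14, 10/7)

Apply the Gram-Schmidt recurrence
  u_1 = v_1
  u_i = v_i − Σ_{j<i} ((v_i · u_j) / (u_j · u_j)) · u_j.

Step by step this gives:
  u_1 = (-1, 2, 1, -1)
  u_2 = (3, 0, 1, -2)
  u_3 = (3/2, 16/7, -23/14, 10/7)

Orthogonality check:
  u_2 · u_1 = 0 (should be 0)
  u_3 · u_1 = 0 (should be 0)
  u_3 · u_2 = 0 (should be 0)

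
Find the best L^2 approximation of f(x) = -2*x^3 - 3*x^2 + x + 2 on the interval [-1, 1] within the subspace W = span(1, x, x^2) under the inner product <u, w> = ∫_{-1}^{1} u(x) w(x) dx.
g(x) = -3*x^2 - x/5 + 2

The best approximation g ∈ W is the orthogonal projection of f onto W. Writing g = a_0 + a_1 x + a_2 x^2, the coefficients solve the normal equations G · a = b where
  G_{ij} = <φ_i, φ_j> and b_i = <f, φ_i>, with φ_0 = 1, φ_1 = x, φ_2 = x^2.
G =
  [2, 0, 2/3]
  [0, 2/3, 0]
  [2/3, 0, 2/5],
b = (2, -2/15, 2/15).
Solving gives a_0 = 2, a_1 = -1/5, a_2 = -3, so
  g(x) = -3*x^2 - x/5 + 2.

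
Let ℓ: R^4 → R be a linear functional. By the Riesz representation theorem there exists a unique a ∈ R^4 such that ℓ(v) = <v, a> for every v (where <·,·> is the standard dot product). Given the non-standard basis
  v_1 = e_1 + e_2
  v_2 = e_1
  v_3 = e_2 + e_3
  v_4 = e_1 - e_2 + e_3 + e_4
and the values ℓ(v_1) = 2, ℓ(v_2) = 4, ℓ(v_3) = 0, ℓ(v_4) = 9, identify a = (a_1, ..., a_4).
a = (4, -2, 2, 1)

Write a = (a_1, ..., a_4) in the standard basis. For each basis vector v_i, ℓ(v_i) = <v_i, a> is a linear equation in the a_j's. Collect the n equations into a matrix system V a = ℓ, where row i of V is v_i (expressed in the standard basis). Since V is invertible (lower-triangular with 1s on the diagonal, up to permutation), solve by back-substitution:
  V =
[[1, 1, 0, 0],
 [1, 0, 0, 0],
 [0, 1, 1, 0],
 [1, -1, 1, 1]]
  V a = (2, 4, 0, 9)
Solving gives a = (4, -2, 2, 1).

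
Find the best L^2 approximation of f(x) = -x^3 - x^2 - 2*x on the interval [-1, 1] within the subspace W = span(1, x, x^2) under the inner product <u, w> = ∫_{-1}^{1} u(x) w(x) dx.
g(x) = -x^2 - 13*x/5

The best approximation g ∈ W is the orthogonal projection of f onto W. Writing g = a_0 + a_1 x + a_2 x^2, the coefficients solve the normal equations G · a = b where
  G_{ij} = <φ_i, φ_j> and b_i = <f, φ_i>, with φ_0 = 1, φ_1 = x, φ_2 = x^2.
G =
  [2, 0, 2/3]
  [0, 2/3, 0]
  [2/3, 0, 2/5],
b = (-2/3, -26/15, -2/5).
Solving gives a_0 = 0, a_1 = -13/5, a_2 = -1, so
  g(x) = -x^2 - 13*x/5.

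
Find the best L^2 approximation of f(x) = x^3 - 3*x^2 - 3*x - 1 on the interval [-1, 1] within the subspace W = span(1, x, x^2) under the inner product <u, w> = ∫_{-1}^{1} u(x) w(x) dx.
g(x) = -3*x^2 - 12*x/5 - 1

The best approximation g ∈ W is the orthogonal projection of f onto W. Writing g = a_0 + a_1 x + a_2 x^2, the coefficients solve the normal equations G · a = b where
  G_{ij} = <φ_i, φ_j> and b_i = <f, φ_i>, with φ_0 = 1, φ_1 = x, φ_2 = x^2.
G =
  [2, 0, 2/3]
  [0, 2/3, 0]
  [2/3, 0, 2/5],
b = (-4, -8/5, -28/15).
Solving gives a_0 = -1, a_1 = -12/5, a_2 = -3, so
  g(x) = -3*x^2 - 12*x/5 - 1.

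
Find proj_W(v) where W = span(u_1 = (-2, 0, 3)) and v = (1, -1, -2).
proj_W(v) = (16/13, 0, -24/13)

Set up U = [u_1 | ... | u_1] ∈ R^(3×1). The projector onto W = col(U) is P = U (U^T U)^(-1) U^T.
Compute U^T U =
  [13],
and U^T v = (-8).
Solve U^T U · c = U^T v for the coefficients: c = (-8/13). The projection is proj_W(v) = U c.
Check: (v - proj_W(v)) · u_1 = 0  (should be 0).
Result: proj_W(v) = (16/13, 0, -24/13).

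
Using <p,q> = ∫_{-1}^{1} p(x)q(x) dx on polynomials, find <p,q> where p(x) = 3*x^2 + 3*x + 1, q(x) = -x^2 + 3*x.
<p,q> = 62/15

Expand the product: p(x)·q(x) = -3*x^4 + 6*x^3 + 8*x^2 + 3*x.
∫_{-1}^{1} of each monomial x^k gives [2/(k+1) if k even, 0 if k odd]. Integrating term-by-term (or equivalently evaluating the antiderivative F(x) = -3*x^5/5 + 3*x^4/2 + 8*x^3/3 + 3*x^2/2 at the endpoints):
  F(1) − F(−1) = 76/15 − (14/15) = 62/15.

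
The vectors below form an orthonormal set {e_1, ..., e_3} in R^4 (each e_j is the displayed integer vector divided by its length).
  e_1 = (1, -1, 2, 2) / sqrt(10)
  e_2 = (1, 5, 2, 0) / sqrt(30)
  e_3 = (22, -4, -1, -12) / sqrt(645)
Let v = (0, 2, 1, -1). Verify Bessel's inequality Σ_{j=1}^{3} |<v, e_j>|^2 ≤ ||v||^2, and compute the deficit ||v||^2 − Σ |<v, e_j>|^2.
Σ |<v, e_j>|^2 = 1121/215; ||v||^2 = 6; deficit = 169/215

Write each e_j = u_j / sqrt(<u_j, u_j>) where u_j is the displayed integer vector. Then <v, e_j> = <v, u_j> / sqrt(<u_j, u_j>), so |<v, e_j>|^2 = <v, u_j>^2 / <u_j, u_j>.
Coefficients: <v, e_1> = -2/sqrt(10), <v, e_2> = 12/sqrt(30), <v, e_3> = 3/sqrt(645).
Square and sum: Σ |<v, e_j>|^2 = 1121/215.
Compute ||v||^2 = v·v = 6.
Deficit = 6 − 1121/215 = 169/215 ≥ 0, confirming Bessel's inequality. (The deficit equals ||v − Σ <v,e_j> e_j||^2, the squared distance from v to span{e_j}.)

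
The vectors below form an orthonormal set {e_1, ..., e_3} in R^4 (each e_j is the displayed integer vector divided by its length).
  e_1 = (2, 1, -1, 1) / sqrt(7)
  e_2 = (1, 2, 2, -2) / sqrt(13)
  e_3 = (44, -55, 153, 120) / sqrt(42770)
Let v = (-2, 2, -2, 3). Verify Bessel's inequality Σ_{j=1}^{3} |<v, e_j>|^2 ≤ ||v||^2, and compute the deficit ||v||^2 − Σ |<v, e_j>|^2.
Σ |<v, e_j>|^2 = 1573/235; ||v||^2 = 21; deficit = 3362/235

Write each e_j = u_j / sqrt(<u_j, u_j>) where u_j is the displayed integer vector. Then <v, e_j> = <v, u_j> / sqrt(<u_j, u_j>), so |<v, e_j>|^2 = <v, u_j>^2 / <u_j, u_j>.
Coefficients: <v, e_1> = 3/sqrt(7), <v, e_2> = -8/sqrt(13), <v, e_3> = -144/sqrt(42770).
Square and sum: Σ |<v, e_j>|^2 = 1573/235.
Compute ||v||^2 = v·v = 21.
Deficit = 21 − 1573/235 = 3362/235 ≥ 0, confirming Bessel's inequality. (The deficit equals ||v − Σ <v,e_j> e_j||^2, the squared distance from v to span{e_j}.)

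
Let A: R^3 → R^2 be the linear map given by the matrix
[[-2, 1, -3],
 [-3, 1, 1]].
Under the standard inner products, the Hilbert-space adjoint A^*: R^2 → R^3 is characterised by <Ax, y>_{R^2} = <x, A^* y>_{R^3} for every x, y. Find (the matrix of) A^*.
A^* = A^T =
[[-2, -3],
 [1, 1],
 [-3, 1]]

For real matrices with standard dot products, the defining identity <Ax, y> = <x, A^* y> gives (Ax)^T y = x^T (A^*) y, i.e. x^T A^T y = x^T (A^*) y. Since this holds for all x, y, we must have A^* = A^T. Therefore
A^* =
[[-2, -3],
 [1, 1],
 [-3, 1]].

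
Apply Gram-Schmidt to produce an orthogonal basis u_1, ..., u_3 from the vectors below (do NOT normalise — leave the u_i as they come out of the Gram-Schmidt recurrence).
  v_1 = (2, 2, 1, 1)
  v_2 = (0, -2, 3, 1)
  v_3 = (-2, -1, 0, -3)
Orthogonal basis:
  u_1 = (2, 2, 1, 1)
  u_2 = (0, -2, 3, 1)
  u_3 = (-1/5, 23/35, 39/35, -71/35)

Apply the Gram-Schmidt recurrence
  u_1 = v_1
  u_i = v_i − Σ_{j<i} ((v_i · u_j) / (u_j · u_j)) · u_j.

Step by step this gives:
  u_1 = (2, 2, 1, 1)
  u_2 = (0, -2, 3, 1)
  u_3 = (-1/5, 23/35, 39/35, -71/35)

Orthogonality check:
  u_2 · u_1 = 0 (should be 0)
  u_3 · u_1 = 0 (should be 0)
  u_3 · u_2 = 0 (should be 0)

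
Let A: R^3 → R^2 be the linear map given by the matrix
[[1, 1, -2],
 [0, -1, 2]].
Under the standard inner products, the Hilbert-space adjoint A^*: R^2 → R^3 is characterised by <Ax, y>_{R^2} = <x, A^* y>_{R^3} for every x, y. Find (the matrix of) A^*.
A^* = A^T =
[[1, 0],
 [1, -1],
 [-2, 2]]

For real matrices with standard dot products, the defining identity <Ax, y> = <x, A^* y> gives (Ax)^T y = x^T (A^*) y, i.e. x^T A^T y = x^T (A^*) y. Since this holds for all x, y, we must have A^* = A^T. Therefore
A^* =
[[1, 0],
 [1, -1],
 [-2, 2]].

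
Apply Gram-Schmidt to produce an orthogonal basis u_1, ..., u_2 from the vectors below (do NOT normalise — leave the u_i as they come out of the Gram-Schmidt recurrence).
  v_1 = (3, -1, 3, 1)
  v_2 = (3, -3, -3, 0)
Orthogonal basis:
  u_1 = (3, -1, 3, 1)
  u_2 = (51/20, -57/20, -69/20, -3/20)

Apply the Gram-Schmidt recurrence
  u_1 = v_1
  u_i = v_i − Σ_{j<i} ((v_i · u_j) / (u_j · u_j)) · u_j.

Step by step this gives:
  u_1 = (3, -1, 3, 1)
  u_2 = (51/20, -57/20, -69/20, -3/20)

Orthogonality check:
  u_2 · u_1 = 0 (should be 0)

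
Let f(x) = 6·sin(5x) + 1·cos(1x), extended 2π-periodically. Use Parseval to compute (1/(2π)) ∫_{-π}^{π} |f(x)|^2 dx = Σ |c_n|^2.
Σ |c_n|^2 = 37/2

Expand |f|^2 and use orthogonality of {sin(nx), cos(mx)} on [-π, π]:
  ∫_{-π}^{π} sin(nx)^2 dx = π, ∫ cos(mx)^2 dx = π, and cross terms integrate to 0.
So ∫_{-π}^{π} f(x)^2 dx = 6^2 · π + 1^2 · π = (36 + 1)π.
Divide by 2π: (36 + 1)/2 = 37/2.
By Parseval, this equals Σ |c_n|^2.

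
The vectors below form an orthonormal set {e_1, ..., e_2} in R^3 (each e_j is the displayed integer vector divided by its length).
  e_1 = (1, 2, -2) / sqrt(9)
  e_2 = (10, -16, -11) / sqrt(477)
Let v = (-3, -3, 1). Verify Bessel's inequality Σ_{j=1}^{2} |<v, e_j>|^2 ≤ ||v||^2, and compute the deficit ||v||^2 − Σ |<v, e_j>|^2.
Σ |<v, e_j>|^2 = 718/53; ||v||^2 = 19; deficit = 289/53

Write each e_j = u_j / sqrt(<u_j, u_j>) where u_j is the displayed integer vector. Then <v, e_j> = <v, u_j> / sqrt(<u_j, u_j>), so |<v, e_j>|^2 = <v, u_j>^2 / <u_j, u_j>.
Coefficients: <v, e_1> = -11/sqrt(9), <v, e_2> = 7/sqrt(477).
Square and sum: Σ |<v, e_j>|^2 = 718/53.
Compute ||v||^2 = v·v = 19.
Deficit = 19 − 718/53 = 289/53 ≥ 0, confirming Bessel's inequality. (The deficit equals ||v − Σ <v,e_j> e_j||^2, the squared distance from v to span{e_j}.)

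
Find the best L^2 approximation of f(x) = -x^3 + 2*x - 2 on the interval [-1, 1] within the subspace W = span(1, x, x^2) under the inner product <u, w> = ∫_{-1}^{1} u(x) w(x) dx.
g(x) = 7*x/5 - 2

The best approximation g ∈ W is the orthogonal projection of f onto W. Writing g = a_0 + a_1 x + a_2 x^2, the coefficients solve the normal equations G · a = b where
  G_{ij} = <φ_i, φ_j> and b_i = <f, φ_i>, with φ_0 = 1, φ_1 = x, φ_2 = x^2.
G =
  [2, 0, 2/3]
  [0, 2/3, 0]
  [2/3, 0, 2/5],
b = (-4, 14/15, -4/3).
Solving gives a_0 = -2, a_1 = 7/5, a_2 = 0, so
  g(x) = 7*x/5 - 2.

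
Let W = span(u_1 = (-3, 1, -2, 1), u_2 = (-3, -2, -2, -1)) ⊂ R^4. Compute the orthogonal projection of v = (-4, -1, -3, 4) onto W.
proj_W(v) = (-372/85, 79/85, -248/85, 94/85)

Set up U = [u_1 | ... | u_2] ∈ R^(4×2). The projector onto W = col(U) is P = U (U^T U)^(-1) U^T.
Compute U^T U =
  [15, 10]
  [10, 18],
and U^T v = (21, 16).
Solve U^T U · c = U^T v for the coefficients: c = (109/85, 3/17). The projection is proj_W(v) = U c.
Check: (v - proj_W(v)) · u_1 = 0  (should be 0).
Check: (v - proj_W(v)) · u_2 = 0  (should be 0).
Result: proj_W(v) = (-372/85, 79/85, -248/85, 94/85).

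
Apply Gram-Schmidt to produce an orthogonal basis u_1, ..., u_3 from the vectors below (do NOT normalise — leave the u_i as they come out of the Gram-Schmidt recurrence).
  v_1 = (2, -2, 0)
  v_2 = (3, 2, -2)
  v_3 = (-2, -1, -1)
Orthogonal basis:
  u_1 = (2, -2, 0)
  u_2 = (5/2, 5/2, -2)
  u_3 = (-2/3, -2/3, -5/3)

Apply the Gram-Schmidt recurrence
  u_1 = v_1
  u_i = v_i − Σ_{j<i} ((v_i · u_j) / (u_j · u_j)) · u_j.

Step by step this gives:
  u_1 = (2, -2, 0)
  u_2 = (5/2, 5/2, -2)
  u_3 = (-2/3, -2/3, -5/3)

Orthogonality check:
  u_2 · u_1 = 0 (should be 0)
  u_3 · u_1 = 0 (should be 0)
  u_3 · u_2 = 0 (should be 0)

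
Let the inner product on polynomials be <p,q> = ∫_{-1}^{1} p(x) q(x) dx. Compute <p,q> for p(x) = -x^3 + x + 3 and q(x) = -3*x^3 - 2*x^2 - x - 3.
<p,q> = -2374/105

Expand the product: p(x)·q(x) = 3*x^6 + 2*x^5 - 2*x^4 - 8*x^3 - 7*x^2 - 6*x - 9.
∫_{-1}^{1} of each monomial x^k gives [2/(k+1) if k even, 0 if k odd]. Integrating term-by-term (or equivalently evaluating the antiderivative F(x) = 3*x^7/7 + x^6/3 - 2*x^5/5 - 2*x^4 - 7*x^3/3 - 3*x^2 - 9*x at the endpoints):
  F(1) − F(−1) = -559/35 − (697/105) = -2374/105.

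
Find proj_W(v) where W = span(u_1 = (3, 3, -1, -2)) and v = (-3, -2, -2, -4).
proj_W(v) = (-15/23, -15/23, 5/23, 10/23)

Set up U = [u_1 | ... | u_1] ∈ R^(4×1). The projector onto W = col(U) is P = U (U^T U)^(-1) U^T.
Compute U^T U =
  [23],
and U^T v = (-5).
Solve U^T U · c = U^T v for the coefficients: c = (-5/23). The projection is proj_W(v) = U c.
Check: (v - proj_W(v)) · u_1 = 0  (should be 0).
Result: proj_W(v) = (-15/23, -15/23, 5/23, 10/23).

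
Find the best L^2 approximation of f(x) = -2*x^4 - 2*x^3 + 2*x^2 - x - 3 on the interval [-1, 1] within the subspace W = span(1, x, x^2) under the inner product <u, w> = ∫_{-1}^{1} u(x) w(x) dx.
g(x) = 2*x^2/7 - 11*x/5 - 99/35

The best approximation g ∈ W is the orthogonal projection of f onto W. Writing g = a_0 + a_1 x + a_2 x^2, the coefficients solve the normal equations G · a = b where
  G_{ij} = <φ_i, φ_j> and b_i = <f, φ_i>, with φ_0 = 1, φ_1 = x, φ_2 = x^2.
G =
  [2, 0, 2/3]
  [0, 2/3, 0]
  [2/3, 0, 2/5],
b = (-82/15, -22/15, -62/35).
Solving gives a_0 = -99/35, a_1 = -11/5, a_2 = 2/7, so
  g(x) = 2*x^2/7 - 11*x/5 - 99/35.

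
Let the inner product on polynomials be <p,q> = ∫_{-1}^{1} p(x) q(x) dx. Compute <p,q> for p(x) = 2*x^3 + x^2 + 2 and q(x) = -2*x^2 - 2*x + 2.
<p,q> = 64/15

Expand the product: p(x)·q(x) = -4*x^5 - 6*x^4 + 2*x^3 - 2*x^2 - 4*x + 4.
∫_{-1}^{1} of each monomial x^k gives [2/(k+1) if k even, 0 if k odd]. Integrating term-by-term (or equivalently evaluating the antiderivative F(x) = -2*x^6/3 - 6*x^5/5 + x^4/2 - 2*x^3/3 - 2*x^2 + 4*x at the endpoints):
  F(1) − F(−1) = -1/30 − (-43/10) = 64/15.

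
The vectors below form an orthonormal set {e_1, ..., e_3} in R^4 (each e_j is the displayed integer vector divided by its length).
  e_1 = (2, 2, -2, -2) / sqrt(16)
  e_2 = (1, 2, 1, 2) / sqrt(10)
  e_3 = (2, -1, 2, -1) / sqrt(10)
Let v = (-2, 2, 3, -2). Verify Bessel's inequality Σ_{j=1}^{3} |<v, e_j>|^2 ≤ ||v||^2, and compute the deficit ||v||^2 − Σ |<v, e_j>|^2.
Σ |<v, e_j>|^2 = 3/4; ||v||^2 = 21; deficit = 81/4

Write each e_j = u_j / sqrt(<u_j, u_j>) where u_j is the displayed integer vector. Then <v, e_j> = <v, u_j> / sqrt(<u_j, u_j>), so |<v, e_j>|^2 = <v, u_j>^2 / <u_j, u_j>.
Coefficients: <v, e_1> = -2/sqrt(16), <v, e_2> = 1/sqrt(10), <v, e_3> = 2/sqrt(10).
Square and sum: Σ |<v, e_j>|^2 = 3/4.
Compute ||v||^2 = v·v = 21.
Deficit = 21 − 3/4 = 81/4 ≥ 0, confirming Bessel's inequality. (The deficit equals ||v − Σ <v,e_j> e_j||^2, the squared distance from v to span{e_j}.)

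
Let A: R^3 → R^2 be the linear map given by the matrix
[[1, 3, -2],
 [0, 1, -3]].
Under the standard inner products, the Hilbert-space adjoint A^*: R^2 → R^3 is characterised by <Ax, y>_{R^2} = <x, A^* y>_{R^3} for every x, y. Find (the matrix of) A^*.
A^* = A^T =
[[1, 0],
 [3, 1],
 [-2, -3]]

For real matrices with standard dot products, the defining identity <Ax, y> = <x, A^* y> gives (Ax)^T y = x^T (A^*) y, i.e. x^T A^T y = x^T (A^*) y. Since this holds for all x, y, we must have A^* = A^T. Therefore
A^* =
[[1, 0],
 [3, 1],
 [-2, -3]].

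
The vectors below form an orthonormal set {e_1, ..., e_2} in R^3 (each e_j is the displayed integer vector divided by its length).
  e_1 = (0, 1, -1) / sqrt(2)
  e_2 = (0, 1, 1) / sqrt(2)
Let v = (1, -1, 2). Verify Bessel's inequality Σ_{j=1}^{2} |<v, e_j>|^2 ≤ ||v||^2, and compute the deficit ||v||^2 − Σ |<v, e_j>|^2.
Σ |<v, e_j>|^2 = 5; ||v||^2 = 6; deficit = 1

Write each e_j = u_j / sqrt(<u_j, u_j>) where u_j is the displayed integer vector. Then <v, e_j> = <v, u_j> / sqrt(<u_j, u_j>), so |<v, e_j>|^2 = <v, u_j>^2 / <u_j, u_j>.
Coefficients: <v, e_1> = -3/sqrt(2), <v, e_2> = 1/sqrt(2).
Square and sum: Σ |<v, e_j>|^2 = 5.
Compute ||v||^2 = v·v = 6.
Deficit = 6 − 5 = 1 ≥ 0, confirming Bessel's inequality. (The deficit equals ||v − Σ <v,e_j> e_j||^2, the squared distance from v to span{e_j}.)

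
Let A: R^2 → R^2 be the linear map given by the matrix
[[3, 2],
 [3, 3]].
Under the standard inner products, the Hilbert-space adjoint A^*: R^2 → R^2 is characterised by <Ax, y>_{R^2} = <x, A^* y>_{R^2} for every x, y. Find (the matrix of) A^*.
A^* = A^T =
[[3, 3],
 [2, 3]]

For real matrices with standard dot products, the defining identity <Ax, y> = <x, A^* y> gives (Ax)^T y = x^T (A^*) y, i.e. x^T A^T y = x^T (A^*) y. Since this holds for all x, y, we must have A^* = A^T. Therefore
A^* =
[[3, 3],
 [2, 3]].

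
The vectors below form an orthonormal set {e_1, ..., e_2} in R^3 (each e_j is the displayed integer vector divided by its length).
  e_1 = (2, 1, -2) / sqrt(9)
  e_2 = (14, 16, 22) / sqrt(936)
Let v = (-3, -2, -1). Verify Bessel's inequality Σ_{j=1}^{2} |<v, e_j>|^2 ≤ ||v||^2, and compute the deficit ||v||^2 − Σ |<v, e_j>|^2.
Σ |<v, e_j>|^2 = 180/13; ||v||^2 = 14; deficit = 2/13

Write each e_j = u_j / sqrt(<u_j, u_j>) where u_j is the displayed integer vector. Then <v, e_j> = <v, u_j> / sqrt(<u_j, u_j>), so |<v, e_j>|^2 = <v, u_j>^2 / <u_j, u_j>.
Coefficients: <v, e_1> = -6/sqrt(9), <v, e_2> = -96/sqrt(936).
Square and sum: Σ |<v, e_j>|^2 = 180/13.
Compute ||v||^2 = v·v = 14.
Deficit = 14 − 180/13 = 2/13 ≥ 0, confirming Bessel's inequality. (The deficit equals ||v − Σ <v,e_j> e_j||^2, the squared distance from v to span{e_j}.)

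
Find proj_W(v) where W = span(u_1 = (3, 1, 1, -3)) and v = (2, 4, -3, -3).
proj_W(v) = (12/5, 4/5, 4/5, -12/5)

Set up U = [u_1 | ... | u_1] ∈ R^(4×1). The projector onto W = col(U) is P = U (U^T U)^(-1) U^T.
Compute U^T U =
  [20],
and U^T v = (16).
Solve U^T U · c = U^T v for the coefficients: c = (4/5). The projection is proj_W(v) = U c.
Check: (v - proj_W(v)) · u_1 = 0  (should be 0).
Result: proj_W(v) = (12/5, 4/5, 4/5, -12/5).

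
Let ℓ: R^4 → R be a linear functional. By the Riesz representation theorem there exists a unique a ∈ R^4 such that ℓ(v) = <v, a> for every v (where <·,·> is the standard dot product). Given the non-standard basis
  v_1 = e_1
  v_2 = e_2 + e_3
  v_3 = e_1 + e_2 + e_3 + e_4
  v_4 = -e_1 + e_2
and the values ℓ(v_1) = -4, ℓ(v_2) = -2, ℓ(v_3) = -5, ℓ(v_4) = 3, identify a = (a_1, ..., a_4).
a = (-4, -1, -1, 1)

Write a = (a_1, ..., a_4) in the standard basis. For each basis vector v_i, ℓ(v_i) = <v_i, a> is a linear equation in the a_j's. Collect the n equations into a matrix system V a = ℓ, where row i of V is v_i (expressed in the standard basis). Since V is invertible (lower-triangular with 1s on the diagonal, up to permutation), solve by back-substitution:
  V =
[[1, 0, 0, 0],
 [0, 1, 1, 0],
 [1, 1, 1, 1],
 [-1, 1, 0, 0]]
  V a = (-4, -2, -5, 3)
Solving gives a = (-4, -1, -1, 1).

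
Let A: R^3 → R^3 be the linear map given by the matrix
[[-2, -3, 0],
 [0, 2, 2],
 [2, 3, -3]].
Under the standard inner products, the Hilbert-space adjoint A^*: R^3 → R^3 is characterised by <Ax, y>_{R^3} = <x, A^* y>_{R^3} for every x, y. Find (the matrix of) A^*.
A^* = A^T =
[[-2, 0, 2],
 [-3, 2, 3],
 [0, 2, -3]]

For real matrices with standard dot products, the defining identity <Ax, y> = <x, A^* y> gives (Ax)^T y = x^T (A^*) y, i.e. x^T A^T y = x^T (A^*) y. Since this holds for all x, y, we must have A^* = A^T. Therefore
A^* =
[[-2, 0, 2],
 [-3, 2, 3],
 [0, 2, -3]].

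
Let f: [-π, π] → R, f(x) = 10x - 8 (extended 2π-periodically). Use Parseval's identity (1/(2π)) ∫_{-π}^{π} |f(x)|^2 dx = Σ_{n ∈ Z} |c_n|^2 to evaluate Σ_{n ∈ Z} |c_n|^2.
Σ |c_n|^2 = 100π^2/3 + 64

Expand and integrate term by term over [-π, π]:
  ∫ (10x)^2 dx = 100·(2π^3/3); ∫ 2·10·(-8)·x dx = 0 (odd integrand); ∫ (-8)^2 dx = 64·2π.
So (1/(2π)) ∫_{-π}^{π} (10x - 8)^2 dx = 100π^2/3 + 64 = 100π^2/3 + 64.
Parseval ⇒ Σ |c_n|^2 = 100π^2/3 + 64.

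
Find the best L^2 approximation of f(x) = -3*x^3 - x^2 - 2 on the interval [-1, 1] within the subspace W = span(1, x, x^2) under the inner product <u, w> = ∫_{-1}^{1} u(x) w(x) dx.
g(x) = -x^2 - 9*x/5 - 2

The best approximation g ∈ W is the orthogonal projection of f onto W. Writing g = a_0 + a_1 x + a_2 x^2, the coefficients solve the normal equations G · a = b where
  G_{ij} = <φ_i, φ_j> and b_i = <f, φ_i>, with φ_0 = 1, φ_1 = x, φ_2 = x^2.
G =
  [2, 0, 2/3]
  [0, 2/3, 0]
  [2/3, 0, 2/5],
b = (-14/3, -6/5, -26/15).
Solving gives a_0 = -2, a_1 = -9/5, a_2 = -1, so
  g(x) = -x^2 - 9*x/5 - 2.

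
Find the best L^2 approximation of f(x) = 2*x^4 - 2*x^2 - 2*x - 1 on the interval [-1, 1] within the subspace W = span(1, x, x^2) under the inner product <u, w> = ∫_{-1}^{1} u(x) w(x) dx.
g(x) = -2*x^2/7 - 2*x - 41/35

The best approximation g ∈ W is the orthogonal projection of f onto W. Writing g = a_0 + a_1 x + a_2 x^2, the coefficients solve the normal equations G · a = b where
  G_{ij} = <φ_i, φ_j> and b_i = <f, φ_i>, with φ_0 = 1, φ_1 = x, φ_2 = x^2.
G =
  [2, 0, 2/3]
  [0, 2/3, 0]
  [2/3, 0, 2/5],
b = (-38/15, -4/3, -94/105).
Solving gives a_0 = -41/35, a_1 = -2, a_2 = -2/7, so
  g(x) = -2*x^2/7 - 2*x - 41/35.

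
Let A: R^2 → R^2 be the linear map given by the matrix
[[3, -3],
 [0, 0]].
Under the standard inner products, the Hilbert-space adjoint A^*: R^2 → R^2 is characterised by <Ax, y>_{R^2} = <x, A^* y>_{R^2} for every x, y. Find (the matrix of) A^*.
A^* = A^T =
[[3, 0],
 [-3, 0]]

For real matrices with standard dot products, the defining identity <Ax, y> = <x, A^* y> gives (Ax)^T y = x^T (A^*) y, i.e. x^T A^T y = x^T (A^*) y. Since this holds for all x, y, we must have A^* = A^T. Therefore
A^* =
[[3, 0],
 [-3, 0]].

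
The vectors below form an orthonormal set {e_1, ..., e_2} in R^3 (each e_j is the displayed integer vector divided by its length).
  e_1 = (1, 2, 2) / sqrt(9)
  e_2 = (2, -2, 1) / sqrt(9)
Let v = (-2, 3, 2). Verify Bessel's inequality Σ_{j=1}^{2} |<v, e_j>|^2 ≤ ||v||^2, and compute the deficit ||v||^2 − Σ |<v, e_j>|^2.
Σ |<v, e_j>|^2 = 128/9; ||v||^2 = 17; deficit = 25/9

Write each e_j = u_j / sqrt(<u_j, u_j>) where u_j is the displayed integer vector. Then <v, e_j> = <v, u_j> / sqrt(<u_j, u_j>), so |<v, e_j>|^2 = <v, u_j>^2 / <u_j, u_j>.
Coefficients: <v, e_1> = 8/sqrt(9), <v, e_2> = -8/sqrt(9).
Square and sum: Σ |<v, e_j>|^2 = 128/9.
Compute ||v||^2 = v·v = 17.
Deficit = 17 − 128/9 = 25/9 ≥ 0, confirming Bessel's inequality. (The deficit equals ||v − Σ <v,e_j> e_j||^2, the squared distance from v to span{e_j}.)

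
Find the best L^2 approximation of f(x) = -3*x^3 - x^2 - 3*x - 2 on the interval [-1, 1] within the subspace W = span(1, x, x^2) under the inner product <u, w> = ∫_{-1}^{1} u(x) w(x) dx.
g(x) = -x^2 - 24*x/5 - 2

The best approximation g ∈ W is the orthogonal projection of f onto W. Writing g = a_0 + a_1 x + a_2 x^2, the coefficients solve the normal equations G · a = b where
  G_{ij} = <φ_i, φ_j> and b_i = <f, φ_i>, with φ_0 = 1, φ_1 = x, φ_2 = x^2.
G =
  [2, 0, 2/3]
  [0, 2/3, 0]
  [2/3, 0, 2/5],
b = (-14/3, -16/5, -26/15).
Solving gives a_0 = -2, a_1 = -24/5, a_2 = -1, so
  g(x) = -x^2 - 24*x/5 - 2.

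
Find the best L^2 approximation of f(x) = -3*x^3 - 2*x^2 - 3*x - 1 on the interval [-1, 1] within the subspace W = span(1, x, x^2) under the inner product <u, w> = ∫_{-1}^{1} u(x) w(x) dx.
g(x) = -2*x^2 - 24*x/5 - 1

The best approximation g ∈ W is the orthogonal projection of f onto W. Writing g = a_0 + a_1 x + a_2 x^2, the coefficients solve the normal equations G · a = b where
  G_{ij} = <φ_i, φ_j> and b_i = <f, φ_i>, with φ_0 = 1, φ_1 = x, φ_2 = x^2.
G =
  [2, 0, 2/3]
  [0, 2/3, 0]
  [2/3, 0, 2/5],
b = (-10/3, -16/5, -22/15).
Solving gives a_0 = -1, a_1 = -24/5, a_2 = -2, so
  g(x) = -2*x^2 - 24*x/5 - 1.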